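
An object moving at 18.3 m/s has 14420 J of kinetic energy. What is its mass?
m = 2·KE/v² = 2·14420/(18.3)² = 86.12 kg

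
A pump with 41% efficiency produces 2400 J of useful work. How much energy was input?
W_in = W_out/η = 2400/0.41 = 5854 J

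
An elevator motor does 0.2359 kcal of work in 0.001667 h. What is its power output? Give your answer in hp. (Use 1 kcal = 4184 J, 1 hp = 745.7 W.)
Convert to SI: W = 987.006 J, t = 6.0012 s
P = W/t = 987.006/6.0012 = 164.468 W = 0.2206 hp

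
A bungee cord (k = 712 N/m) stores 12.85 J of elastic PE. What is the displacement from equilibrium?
x = √(2·PE/k) = √(2·12.85/712) = 0.19 m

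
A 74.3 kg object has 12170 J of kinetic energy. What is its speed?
v = √(2·KE/m) = √(2·12170/74.3) = 18.1 m/s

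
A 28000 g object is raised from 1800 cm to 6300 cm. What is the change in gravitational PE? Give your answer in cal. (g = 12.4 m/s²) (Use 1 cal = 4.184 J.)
Convert to SI: m = 28.0 kg, Δh = 45.0 m
ΔPE = mgΔh = (28.0)(12.4)(45.0) = 15624.0 J = 3734 cal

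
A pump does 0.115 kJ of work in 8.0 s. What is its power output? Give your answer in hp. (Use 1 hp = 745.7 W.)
Convert to SI: W = 115.0 J, t = 8.0 s
P = W/t = 115.0/8.0 = 14.375 W = 0.01928 hp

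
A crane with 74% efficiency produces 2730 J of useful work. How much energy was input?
W_in = W_out/η = 2730/0.74 = 3689 J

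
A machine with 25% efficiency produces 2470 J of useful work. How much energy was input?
W_in = W_out/η = 2470/0.25 = 9880 J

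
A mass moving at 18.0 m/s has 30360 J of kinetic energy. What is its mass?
m = 2·KE/v² = 2·30360/(18.0)² = 187.4 kg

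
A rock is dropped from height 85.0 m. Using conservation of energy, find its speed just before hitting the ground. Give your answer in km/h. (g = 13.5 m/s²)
mgh = ½mv² ⇒ v = √(2gh) = √(2·13.5·85.0) = 47.9062 m/s = 172.5 km/h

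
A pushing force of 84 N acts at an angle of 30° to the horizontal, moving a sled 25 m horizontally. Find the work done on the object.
W = F·d·cosθ = (84)(25)cos(30°) = 1819 J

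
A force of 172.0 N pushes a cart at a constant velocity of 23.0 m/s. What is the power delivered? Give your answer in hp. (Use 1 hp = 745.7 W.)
P = Fv = (172.0)(23.0) = 3956.0 W = 5.305 hp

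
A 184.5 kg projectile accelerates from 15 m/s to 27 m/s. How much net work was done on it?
W = ΔKE = ½m(v₂² − v₁²) = ½(184.5)(27² − 15²) = 46494.0 J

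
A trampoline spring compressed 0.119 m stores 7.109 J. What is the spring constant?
k = 2·PE/x² = 2·7.109/(0.119)² = 1004 N/m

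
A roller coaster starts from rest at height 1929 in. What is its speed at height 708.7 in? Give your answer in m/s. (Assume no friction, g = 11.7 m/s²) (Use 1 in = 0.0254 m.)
Convert to SI: h₁−h₂ = 30.9956 m
mgh₁ = mgh₂ + ½mv² ⇒ v = √(2g(h₁−h₂)) = √(2·11.7·30.9956) = 26.93 m/s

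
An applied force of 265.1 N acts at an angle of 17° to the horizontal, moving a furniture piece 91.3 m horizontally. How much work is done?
W = F·d·cosθ = (265.1)(91.3)cos(17°) = 23150 J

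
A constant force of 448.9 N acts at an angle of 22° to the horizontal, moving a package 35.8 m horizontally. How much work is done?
W = F·d·cosθ = (448.9)(35.8)cos(22°) = 14900 J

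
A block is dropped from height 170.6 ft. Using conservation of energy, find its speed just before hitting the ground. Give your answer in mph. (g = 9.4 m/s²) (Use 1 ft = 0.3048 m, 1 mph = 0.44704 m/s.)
Convert to SI: h = 51.9989 m
mgh = ½mv² ⇒ v = √(2gh) = √(2·9.4·51.9989) = 31.2663 m/s = 69.94 mph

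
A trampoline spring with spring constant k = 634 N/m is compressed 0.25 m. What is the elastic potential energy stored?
PE = ½kx² = ½(634)(0.25)² = 19.81 J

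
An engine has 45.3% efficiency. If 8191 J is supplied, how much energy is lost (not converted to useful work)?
W_lost = W_in(1 − η) = 8191·(1 − 0.453) = 4480 J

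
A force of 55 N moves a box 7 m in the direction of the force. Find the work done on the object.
W = F·d = (55)(7) = 385.0 J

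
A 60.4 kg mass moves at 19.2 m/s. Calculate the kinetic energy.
KE = ½mv² = ½(60.4)(19.2)² = 11130 J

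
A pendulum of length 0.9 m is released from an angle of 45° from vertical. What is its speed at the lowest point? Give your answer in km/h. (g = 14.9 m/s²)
h = L(1 − cosθ) = 0.9(1 − cos45°) = 0.263604 m
v = √(2gh) = √(2·14.9·0.263604) = 2.80275 m/s = 10.09 km/h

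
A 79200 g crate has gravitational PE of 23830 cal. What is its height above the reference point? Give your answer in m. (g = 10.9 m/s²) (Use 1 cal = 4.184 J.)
Convert to SI: m = 79.2 kg, PE = 99704.7 J
h = PE/(mg) = 99704.7/(79.2·10.9) = 115.5 m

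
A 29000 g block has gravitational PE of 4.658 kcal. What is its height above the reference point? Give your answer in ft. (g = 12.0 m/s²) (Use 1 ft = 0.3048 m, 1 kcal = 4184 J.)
Convert to SI: m = 29.0 kg, PE = 19489.1 J
h = PE/(mg) = 19489.1/(29.0·12.0) = 56.0031 m = 183.7 ft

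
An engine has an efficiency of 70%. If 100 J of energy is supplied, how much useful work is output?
W_out = η·W_in = 0.7·100 = 70.0 J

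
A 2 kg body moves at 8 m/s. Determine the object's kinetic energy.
KE = ½mv² = ½(2)(8)² = 64.0 J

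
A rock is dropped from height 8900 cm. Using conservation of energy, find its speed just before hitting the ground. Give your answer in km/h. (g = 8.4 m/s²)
Convert to SI: h = 89.0 m
mgh = ½mv² ⇒ v = √(2gh) = √(2·8.4·89.0) = 38.6678 m/s = 139.2 km/h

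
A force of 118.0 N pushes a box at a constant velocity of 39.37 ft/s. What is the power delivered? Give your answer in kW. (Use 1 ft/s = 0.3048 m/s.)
Convert to SI: F = 118.0 N, v = 12.0 m/s
P = Fv = (118.0)(12.0) = 1416.0 W = 1.416 kW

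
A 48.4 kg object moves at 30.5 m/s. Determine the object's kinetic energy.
KE = ½mv² = ½(48.4)(30.5)² = 22510 J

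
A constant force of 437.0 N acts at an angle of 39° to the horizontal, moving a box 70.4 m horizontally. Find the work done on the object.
W = F·d·cosθ = (437.0)(70.4)cos(39°) = 23910 J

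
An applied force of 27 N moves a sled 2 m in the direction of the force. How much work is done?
W = F·d = (27)(2) = 54.0 J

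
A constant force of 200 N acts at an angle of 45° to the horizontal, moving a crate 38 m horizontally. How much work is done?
W = F·d·cosθ = (200)(38)cos(45°) = 5374 J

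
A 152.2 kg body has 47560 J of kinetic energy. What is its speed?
v = √(2·KE/m) = √(2·47560/152.2) = 25.0 m/s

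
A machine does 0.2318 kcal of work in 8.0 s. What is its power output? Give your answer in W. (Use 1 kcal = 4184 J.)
Convert to SI: W = 969.851 J, t = 8.0 s
P = W/t = 969.851/8.0 = 121.2 W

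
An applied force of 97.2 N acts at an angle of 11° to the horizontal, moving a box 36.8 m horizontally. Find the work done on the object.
W = F·d·cosθ = (97.2)(36.8)cos(11°) = 3511 J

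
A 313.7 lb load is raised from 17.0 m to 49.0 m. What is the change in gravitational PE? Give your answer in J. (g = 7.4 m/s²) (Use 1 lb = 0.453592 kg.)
Convert to SI: m = 142.292 kg, Δh = 32.0 m
ΔPE = mgΔh = (142.292)(7.4)(32.0) = 33690 J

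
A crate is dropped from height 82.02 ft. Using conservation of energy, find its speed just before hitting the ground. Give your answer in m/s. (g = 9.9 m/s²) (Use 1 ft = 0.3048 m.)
Convert to SI: h = 24.9997 m
mgh = ½mv² ⇒ v = √(2gh) = √(2·9.9·24.9997) = 22.25 m/s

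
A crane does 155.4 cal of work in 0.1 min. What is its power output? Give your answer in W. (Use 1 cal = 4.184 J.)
Convert to SI: W = 650.194 J, t = 6.0 s
P = W/t = 650.194/6.0 = 108.4 W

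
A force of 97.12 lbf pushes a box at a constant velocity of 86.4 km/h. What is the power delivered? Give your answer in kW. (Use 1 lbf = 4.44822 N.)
Convert to SI: F = 432.011 N, v = 24.0 m/s
P = Fv = (432.011)(24.0) = 10368.3 W = 10.37 kW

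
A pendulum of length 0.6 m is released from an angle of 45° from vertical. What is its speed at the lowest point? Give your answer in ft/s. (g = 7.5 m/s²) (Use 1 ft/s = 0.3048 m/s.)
h = L(1 − cosθ) = 0.6(1 − cos45°) = 0.175736 m
v = √(2gh) = √(2·7.5·0.175736) = 1.62359 m/s = 5.327 ft/s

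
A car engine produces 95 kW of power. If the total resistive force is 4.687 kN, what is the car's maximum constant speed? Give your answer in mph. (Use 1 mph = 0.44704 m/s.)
Convert to SI: F = 4687.0 N
P = Fv ⇒ v = P/F = 95000 W/4687.0 N = 20.2688 m/s = 45.34 mph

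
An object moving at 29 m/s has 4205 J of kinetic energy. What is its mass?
m = 2·KE/v² = 2·4205/(29)² = 10.0 kg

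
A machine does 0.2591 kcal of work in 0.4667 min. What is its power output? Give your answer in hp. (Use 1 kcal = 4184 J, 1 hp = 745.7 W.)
Convert to SI: W = 1084.07 J, t = 28.002 s
P = W/t = 1084.07/28.002 = 38.7142 W = 0.05192 hp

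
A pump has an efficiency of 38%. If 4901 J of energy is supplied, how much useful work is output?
W_out = η·W_in = 0.38·4901 = 1862.38 J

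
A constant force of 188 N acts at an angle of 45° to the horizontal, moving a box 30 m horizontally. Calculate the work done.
W = F·d·cosθ = (188)(30)cos(45°) = 3988 J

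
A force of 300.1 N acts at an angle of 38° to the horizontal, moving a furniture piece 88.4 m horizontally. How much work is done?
W = F·d·cosθ = (300.1)(88.4)cos(38°) = 20910 J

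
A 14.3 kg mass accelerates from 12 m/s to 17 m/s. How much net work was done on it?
W = ΔKE = ½m(v₂² − v₁²) = ½(14.3)(17² − 12²) = 1036.75 J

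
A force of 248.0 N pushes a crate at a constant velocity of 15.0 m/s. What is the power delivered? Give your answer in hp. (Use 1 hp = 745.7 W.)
P = Fv = (248.0)(15.0) = 3720.0 W = 4.989 hp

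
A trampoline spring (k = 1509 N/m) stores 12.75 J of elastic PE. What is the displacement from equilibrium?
x = √(2·PE/k) = √(2·12.75/1509) = 0.13 m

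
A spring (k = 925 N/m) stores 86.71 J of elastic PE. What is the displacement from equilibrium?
x = √(2·PE/k) = √(2·86.71/925) = 0.433 m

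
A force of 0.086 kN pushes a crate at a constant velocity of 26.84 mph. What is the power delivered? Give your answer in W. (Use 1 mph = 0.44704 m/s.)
Convert to SI: F = 86.0 N, v = 11.9986 m/s
P = Fv = (86.0)(11.9986) = 1032 W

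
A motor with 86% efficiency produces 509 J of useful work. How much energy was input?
W_in = W_out/η = 509/0.86 = 591.9 J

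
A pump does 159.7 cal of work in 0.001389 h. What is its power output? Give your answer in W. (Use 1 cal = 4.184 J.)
Convert to SI: W = 668.185 J, t = 5.0004 s
P = W/t = 668.185/5.0004 = 133.6 W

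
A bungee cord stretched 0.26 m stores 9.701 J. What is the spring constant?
k = 2·PE/x² = 2·9.701/(0.26)² = 287.0 N/m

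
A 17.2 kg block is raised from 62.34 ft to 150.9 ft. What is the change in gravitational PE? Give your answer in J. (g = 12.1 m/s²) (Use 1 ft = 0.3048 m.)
Convert to SI: m = 17.2 kg, Δh = 26.9931 m
ΔPE = mgΔh = (17.2)(12.1)(26.9931) = 5618 J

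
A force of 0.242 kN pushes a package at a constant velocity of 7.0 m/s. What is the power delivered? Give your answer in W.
Convert to SI: F = 242.0 N, v = 7.0 m/s
P = Fv = (242.0)(7.0) = 1694 W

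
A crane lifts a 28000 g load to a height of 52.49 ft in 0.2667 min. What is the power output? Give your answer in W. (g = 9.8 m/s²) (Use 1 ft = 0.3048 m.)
Convert to SI: m = 28.0 kg, h = 15.999 m, t = 16.002 s
P = mgh/t = (28.0)(9.8)(15.999)/16.002 = 274.3 W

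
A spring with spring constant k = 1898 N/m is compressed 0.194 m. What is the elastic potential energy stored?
PE = ½kx² = ½(1898)(0.194)² = 35.72 J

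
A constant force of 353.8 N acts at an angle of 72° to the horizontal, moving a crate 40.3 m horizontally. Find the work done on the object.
W = F·d·cosθ = (353.8)(40.3)cos(72°) = 4406 J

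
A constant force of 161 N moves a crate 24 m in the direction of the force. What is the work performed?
W = F·d = (161)(24) = 3864 J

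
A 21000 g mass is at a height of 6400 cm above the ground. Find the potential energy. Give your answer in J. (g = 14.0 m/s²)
Convert to SI: m = 21.0 kg, h = 64.0 m
PE = mgh = (21.0)(14.0)(64.0) = 18820 J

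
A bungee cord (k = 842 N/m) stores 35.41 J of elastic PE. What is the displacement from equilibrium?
x = √(2·PE/k) = √(2·35.41/842) = 0.29 m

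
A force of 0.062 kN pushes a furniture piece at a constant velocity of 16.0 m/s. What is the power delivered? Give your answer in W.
Convert to SI: F = 62.0 N, v = 16.0 m/s
P = Fv = (62.0)(16.0) = 992.0 W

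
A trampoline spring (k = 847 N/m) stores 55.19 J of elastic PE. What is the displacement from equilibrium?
x = √(2·PE/k) = √(2·55.19/847) = 0.361 m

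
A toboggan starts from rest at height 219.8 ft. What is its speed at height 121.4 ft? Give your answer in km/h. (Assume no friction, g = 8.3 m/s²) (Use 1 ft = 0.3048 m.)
Convert to SI: h₁−h₂ = 29.9923 m
mgh₁ = mgh₂ + ½mv² ⇒ v = √(2g(h₁−h₂)) = √(2·8.3·29.9923) = 22.3131 m/s = 80.33 km/h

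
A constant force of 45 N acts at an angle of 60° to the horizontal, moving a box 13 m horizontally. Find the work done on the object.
W = F·d·cosθ = (45)(13)cos(60°) = 292.5 J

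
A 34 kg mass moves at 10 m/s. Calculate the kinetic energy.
KE = ½mv² = ½(34)(10)² = 1700.0 J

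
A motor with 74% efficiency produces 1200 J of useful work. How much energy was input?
W_in = W_out/η = 1200/0.74 = 1622 J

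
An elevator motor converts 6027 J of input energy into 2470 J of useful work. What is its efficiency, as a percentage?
η = W_out/W_in = 2470/6027 = 40.98%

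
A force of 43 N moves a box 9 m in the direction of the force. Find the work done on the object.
W = F·d = (43)(9) = 387.0 J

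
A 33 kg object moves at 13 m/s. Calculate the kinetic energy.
KE = ½mv² = ½(33)(13)² = 2788.5 J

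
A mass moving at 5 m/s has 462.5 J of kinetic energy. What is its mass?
m = 2·KE/v² = 2·462.5/(5)² = 37.0 kg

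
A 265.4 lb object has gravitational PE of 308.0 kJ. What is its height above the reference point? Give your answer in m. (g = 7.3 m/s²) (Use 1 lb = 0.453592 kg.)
Convert to SI: m = 120.383 kg, PE = 308000 J
h = PE/(mg) = 308000/(120.383·7.3) = 350.5 m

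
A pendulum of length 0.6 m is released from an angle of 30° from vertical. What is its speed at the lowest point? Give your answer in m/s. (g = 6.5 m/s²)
h = L(1 − cosθ) = 0.6(1 − cos30°) = 0.0803848 m
v = √(2gh) = √(2·6.5·0.0803848) = 1.022 m/s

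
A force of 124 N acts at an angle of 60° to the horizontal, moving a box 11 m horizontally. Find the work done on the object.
W = F·d·cosθ = (124)(11)cos(60°) = 682.0 J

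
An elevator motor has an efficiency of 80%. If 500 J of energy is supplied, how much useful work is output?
W_out = η·W_in = 0.8·500 = 400.0 J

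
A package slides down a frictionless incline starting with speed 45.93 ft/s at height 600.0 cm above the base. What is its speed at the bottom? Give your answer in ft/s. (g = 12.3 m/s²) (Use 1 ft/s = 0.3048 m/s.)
Convert to SI: v₀ = 13.9995 m/s, h = 6.0 m
½mv₀² + mgh = ½mv² ⇒ v = √(v₀² + 2gh) = √(13.9995² + 2·12.3·6.0) = 18.536 m/s = 60.81 ft/s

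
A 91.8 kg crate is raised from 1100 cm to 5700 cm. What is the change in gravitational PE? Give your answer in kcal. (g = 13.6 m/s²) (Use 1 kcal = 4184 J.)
Convert to SI: m = 91.8 kg, Δh = 46.0 m
ΔPE = mgΔh = (91.8)(13.6)(46.0) = 57430.1 J = 13.73 kcal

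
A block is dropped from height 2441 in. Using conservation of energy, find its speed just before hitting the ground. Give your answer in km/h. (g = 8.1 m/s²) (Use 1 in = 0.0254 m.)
Convert to SI: h = 62.0014 m
mgh = ½mv² ⇒ v = √(2gh) = √(2·8.1·62.0014) = 31.6926 m/s = 114.1 km/h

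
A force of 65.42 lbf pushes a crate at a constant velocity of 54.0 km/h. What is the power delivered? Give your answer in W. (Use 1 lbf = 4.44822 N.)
Convert to SI: F = 291.003 N, v = 15.0 m/s
P = Fv = (291.003)(15.0) = 4365 W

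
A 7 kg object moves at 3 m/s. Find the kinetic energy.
KE = ½mv² = ½(7)(3)² = 31.5 J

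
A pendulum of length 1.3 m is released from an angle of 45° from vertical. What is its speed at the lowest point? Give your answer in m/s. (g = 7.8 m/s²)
h = L(1 − cosθ) = 1.3(1 − cos45°) = 0.380761 m
v = √(2gh) = √(2·7.8·0.380761) = 2.437 m/s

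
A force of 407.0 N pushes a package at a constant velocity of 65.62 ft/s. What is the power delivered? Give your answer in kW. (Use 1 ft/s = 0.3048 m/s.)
Convert to SI: F = 407.0 N, v = 20.001 m/s
P = Fv = (407.0)(20.001) = 8140.4 W = 8.14 kW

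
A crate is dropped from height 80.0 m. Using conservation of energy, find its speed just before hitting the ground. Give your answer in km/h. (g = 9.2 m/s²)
mgh = ½mv² ⇒ v = √(2gh) = √(2·9.2·80.0) = 38.3667 m/s = 138.1 km/h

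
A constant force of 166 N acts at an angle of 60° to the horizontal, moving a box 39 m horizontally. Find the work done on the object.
W = F·d·cosθ = (166)(39)cos(60°) = 3237 J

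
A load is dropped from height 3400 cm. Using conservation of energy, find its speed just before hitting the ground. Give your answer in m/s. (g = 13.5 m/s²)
Convert to SI: h = 34.0 m
mgh = ½mv² ⇒ v = √(2gh) = √(2·13.5·34.0) = 30.3 m/s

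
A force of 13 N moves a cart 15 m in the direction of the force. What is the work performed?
W = F·d = (13)(15) = 195.0 J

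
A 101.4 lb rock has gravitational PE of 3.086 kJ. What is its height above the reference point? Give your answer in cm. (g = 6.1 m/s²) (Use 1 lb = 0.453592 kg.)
Convert to SI: m = 45.9942 kg, PE = 3086.0 J
h = PE/(mg) = 3086.0/(45.9942·6.1) = 10.9992 m = 1100 cm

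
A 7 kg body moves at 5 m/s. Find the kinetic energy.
KE = ½mv² = ½(7)(5)² = 87.5 J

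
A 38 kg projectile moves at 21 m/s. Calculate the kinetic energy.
KE = ½mv² = ½(38)(21)² = 8379.0 J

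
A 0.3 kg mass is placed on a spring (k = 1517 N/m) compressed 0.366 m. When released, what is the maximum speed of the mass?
½kx² = ½mv² ⇒ v = x√(k/m) = (0.366)√(1517/0.3) = 26.03 m/s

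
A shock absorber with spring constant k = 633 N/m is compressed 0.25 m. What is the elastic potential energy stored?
PE = ½kx² = ½(633)(0.25)² = 19.78 J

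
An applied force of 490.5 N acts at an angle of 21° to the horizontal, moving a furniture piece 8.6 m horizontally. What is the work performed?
W = F·d·cosθ = (490.5)(8.6)cos(21°) = 3938 J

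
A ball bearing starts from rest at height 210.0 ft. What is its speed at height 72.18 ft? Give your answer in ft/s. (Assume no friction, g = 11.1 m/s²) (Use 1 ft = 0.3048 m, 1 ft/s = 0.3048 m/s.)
Convert to SI: h₁−h₂ = 42.0075 m
mgh₁ = mgh₂ + ½mv² ⇒ v = √(2g(h₁−h₂)) = √(2·11.1·42.0075) = 30.538 m/s = 100.2 ft/s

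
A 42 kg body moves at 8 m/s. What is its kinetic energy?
KE = ½mv² = ½(42)(8)² = 1344.0 J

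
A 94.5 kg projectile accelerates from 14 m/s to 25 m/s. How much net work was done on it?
W = ΔKE = ½m(v₂² − v₁²) = ½(94.5)(25² − 14²) = 20270.25 J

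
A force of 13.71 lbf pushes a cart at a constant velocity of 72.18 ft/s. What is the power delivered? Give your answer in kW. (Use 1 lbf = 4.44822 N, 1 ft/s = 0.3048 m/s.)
Convert to SI: F = 60.9851 N, v = 22.0005 m/s
P = Fv = (60.9851)(22.0005) = 1341.7 W = 1.342 kW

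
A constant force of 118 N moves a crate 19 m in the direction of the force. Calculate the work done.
W = F·d = (118)(19) = 2242 J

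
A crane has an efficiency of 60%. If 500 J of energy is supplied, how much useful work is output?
W_out = η·W_in = 0.6·500 = 300.0 J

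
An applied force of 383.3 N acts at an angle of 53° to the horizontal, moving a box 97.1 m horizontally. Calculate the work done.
W = F·d·cosθ = (383.3)(97.1)cos(53°) = 22400 J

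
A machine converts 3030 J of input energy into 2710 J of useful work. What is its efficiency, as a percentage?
η = W_out/W_in = 2710/3030 = 89.44%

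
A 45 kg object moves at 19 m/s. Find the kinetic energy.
KE = ½mv² = ½(45)(19)² = 8122.5 J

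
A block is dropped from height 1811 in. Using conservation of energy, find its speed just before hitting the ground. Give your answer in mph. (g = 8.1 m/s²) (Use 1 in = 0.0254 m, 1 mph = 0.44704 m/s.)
Convert to SI: h = 45.9994 m
mgh = ½mv² ⇒ v = √(2gh) = √(2·8.1·45.9994) = 27.2982 m/s = 61.06 mph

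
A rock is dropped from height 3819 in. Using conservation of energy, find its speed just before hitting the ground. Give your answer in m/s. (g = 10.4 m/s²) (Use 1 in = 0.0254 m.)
Convert to SI: h = 97.0026 m
mgh = ½mv² ⇒ v = √(2gh) = √(2·10.4·97.0026) = 44.92 m/s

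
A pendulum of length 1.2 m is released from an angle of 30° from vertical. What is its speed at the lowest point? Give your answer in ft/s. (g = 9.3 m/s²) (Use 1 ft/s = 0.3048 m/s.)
h = L(1 − cosθ) = 1.2(1 − cos30°) = 0.16077 m
v = √(2gh) = √(2·9.3·0.16077) = 1.72925 m/s = 5.673 ft/s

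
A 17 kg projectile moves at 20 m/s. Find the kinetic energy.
KE = ½mv² = ½(17)(20)² = 3400.0 J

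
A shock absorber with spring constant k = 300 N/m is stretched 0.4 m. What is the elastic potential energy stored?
PE = ½kx² = ½(300)(0.4)² = 24.0 J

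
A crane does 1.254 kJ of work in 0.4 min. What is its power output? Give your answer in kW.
Convert to SI: W = 1254.0 J, t = 24.0 s
P = W/t = 1254.0/24.0 = 52.25 W = 0.05225 kW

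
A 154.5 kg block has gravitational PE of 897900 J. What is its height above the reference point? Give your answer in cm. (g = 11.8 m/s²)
h = PE/(mg) = 897900/(154.5·11.8) = 492.513 m = 49250 cm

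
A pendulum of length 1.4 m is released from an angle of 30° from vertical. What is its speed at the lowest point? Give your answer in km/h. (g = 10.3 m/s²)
h = L(1 − cosθ) = 1.4(1 − cos30°) = 0.187564 m
v = √(2gh) = √(2·10.3·0.187564) = 1.96566 m/s = 7.076 km/h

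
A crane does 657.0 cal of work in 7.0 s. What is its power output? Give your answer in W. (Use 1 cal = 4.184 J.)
Convert to SI: W = 2748.89 J, t = 7.0 s
P = W/t = 2748.89/7.0 = 392.7 W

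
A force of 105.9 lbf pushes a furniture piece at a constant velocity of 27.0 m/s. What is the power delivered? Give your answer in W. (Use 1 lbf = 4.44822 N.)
Convert to SI: F = 471.066 N, v = 27.0 m/s
P = Fv = (471.066)(27.0) = 12720 W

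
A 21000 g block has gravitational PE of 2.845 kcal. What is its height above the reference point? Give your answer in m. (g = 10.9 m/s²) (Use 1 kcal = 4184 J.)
Convert to SI: m = 21.0 kg, PE = 11903.5 J
h = PE/(mg) = 11903.5/(21.0·10.9) = 52.0 m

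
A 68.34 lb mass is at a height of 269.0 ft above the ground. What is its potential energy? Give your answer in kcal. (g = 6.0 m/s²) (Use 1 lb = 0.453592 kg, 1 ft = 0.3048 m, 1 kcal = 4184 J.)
Convert to SI: m = 30.9985 kg, h = 81.9912 m
PE = mgh = (30.9985)(6.0)(81.9912) = 15249.6 J = 3.645 kcal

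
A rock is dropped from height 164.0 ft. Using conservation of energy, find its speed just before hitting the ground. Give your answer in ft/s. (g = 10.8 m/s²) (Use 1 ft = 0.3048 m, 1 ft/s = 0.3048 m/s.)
Convert to SI: h = 49.9872 m
mgh = ½mv² ⇒ v = √(2gh) = √(2·10.8·49.9872) = 32.8591 m/s = 107.8 ft/s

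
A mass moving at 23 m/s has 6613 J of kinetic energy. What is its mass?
m = 2·KE/v² = 2·6613/(23)² = 25.0 kg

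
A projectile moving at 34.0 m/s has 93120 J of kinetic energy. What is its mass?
m = 2·KE/v² = 2·93120/(34.0)² = 161.1 kg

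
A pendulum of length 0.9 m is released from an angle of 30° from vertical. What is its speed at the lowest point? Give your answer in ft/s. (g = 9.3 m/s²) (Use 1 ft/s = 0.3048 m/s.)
h = L(1 − cosθ) = 0.9(1 − cos30°) = 0.120577 m
v = √(2gh) = √(2·9.3·0.120577) = 1.49758 m/s = 4.913 ft/s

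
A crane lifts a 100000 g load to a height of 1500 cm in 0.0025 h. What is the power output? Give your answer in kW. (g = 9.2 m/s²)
Convert to SI: m = 100.0 kg, h = 15.0 m, t = 9.0 s
P = mgh/t = (100.0)(9.2)(15.0)/9.0 = 1533.33 W = 1.533 kW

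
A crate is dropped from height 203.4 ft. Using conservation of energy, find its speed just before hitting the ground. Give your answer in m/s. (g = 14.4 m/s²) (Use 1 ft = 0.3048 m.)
Convert to SI: h = 61.9963 m
mgh = ½mv² ⇒ v = √(2gh) = √(2·14.4·61.9963) = 42.26 m/s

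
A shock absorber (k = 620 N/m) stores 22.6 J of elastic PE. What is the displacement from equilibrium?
x = √(2·PE/k) = √(2·22.6/620) = 0.27 m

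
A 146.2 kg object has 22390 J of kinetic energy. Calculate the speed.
v = √(2·KE/m) = √(2·22390/146.2) = 17.5 m/s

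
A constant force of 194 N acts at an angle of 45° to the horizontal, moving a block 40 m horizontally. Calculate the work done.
W = F·d·cosθ = (194)(40)cos(45°) = 5487 J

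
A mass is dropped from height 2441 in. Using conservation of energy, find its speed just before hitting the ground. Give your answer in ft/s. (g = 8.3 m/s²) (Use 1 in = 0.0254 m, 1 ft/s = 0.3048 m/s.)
Convert to SI: h = 62.0014 m
mgh = ½mv² ⇒ v = √(2gh) = √(2·8.3·62.0014) = 32.0815 m/s = 105.3 ft/s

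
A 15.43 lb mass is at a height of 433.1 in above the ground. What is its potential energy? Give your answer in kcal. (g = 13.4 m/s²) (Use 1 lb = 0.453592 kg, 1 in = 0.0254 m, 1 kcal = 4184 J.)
Convert to SI: m = 6.99892 kg, h = 11.0007 m
PE = mgh = (6.99892)(13.4)(11.0007) = 1031.71 J = 0.2466 kcal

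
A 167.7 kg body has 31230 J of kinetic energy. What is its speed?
v = √(2·KE/m) = √(2·31230/167.7) = 19.3 m/s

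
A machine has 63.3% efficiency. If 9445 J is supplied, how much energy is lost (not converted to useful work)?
W_lost = W_in(1 − η) = 9445·(1 − 0.633) = 3466 J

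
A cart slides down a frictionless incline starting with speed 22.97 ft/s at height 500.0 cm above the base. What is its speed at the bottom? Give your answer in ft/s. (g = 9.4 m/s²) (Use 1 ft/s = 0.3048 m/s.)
Convert to SI: v₀ = 7.00126 m/s, h = 5.0 m
½mv₀² + mgh = ½mv² ⇒ v = √(v₀² + 2gh) = √(7.00126² + 2·9.4·5.0) = 11.959 m/s = 39.24 ft/s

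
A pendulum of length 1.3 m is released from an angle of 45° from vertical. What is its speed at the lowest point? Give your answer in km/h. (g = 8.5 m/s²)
h = L(1 − cosθ) = 1.3(1 − cos45°) = 0.380761 m
v = √(2gh) = √(2·8.5·0.380761) = 2.5442 m/s = 9.159 km/h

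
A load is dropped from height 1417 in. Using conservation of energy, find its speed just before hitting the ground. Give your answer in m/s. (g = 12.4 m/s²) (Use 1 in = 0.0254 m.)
Convert to SI: h = 35.9918 m
mgh = ½mv² ⇒ v = √(2gh) = √(2·12.4·35.9918) = 29.88 m/s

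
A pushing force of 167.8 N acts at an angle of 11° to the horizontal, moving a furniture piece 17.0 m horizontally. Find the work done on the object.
W = F·d·cosθ = (167.8)(17.0)cos(11°) = 2800 J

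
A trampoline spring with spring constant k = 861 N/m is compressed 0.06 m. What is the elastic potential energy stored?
PE = ½kx² = ½(861)(0.06)² = 1.55 J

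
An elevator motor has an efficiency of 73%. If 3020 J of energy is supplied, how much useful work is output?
W_out = η·W_in = 0.73·3020 = 2204.6 J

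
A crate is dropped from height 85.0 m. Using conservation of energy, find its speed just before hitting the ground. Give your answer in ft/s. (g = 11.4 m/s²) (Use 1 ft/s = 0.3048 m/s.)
mgh = ½mv² ⇒ v = √(2gh) = √(2·11.4·85.0) = 44.0227 m/s = 144.4 ft/s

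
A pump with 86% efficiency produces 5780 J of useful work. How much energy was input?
W_in = W_out/η = 5780/0.86 = 6721 J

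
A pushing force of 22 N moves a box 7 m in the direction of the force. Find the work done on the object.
W = F·d = (22)(7) = 154.0 J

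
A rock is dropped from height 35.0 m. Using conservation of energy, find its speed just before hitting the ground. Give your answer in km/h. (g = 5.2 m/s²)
mgh = ½mv² ⇒ v = √(2gh) = √(2·5.2·35.0) = 19.0788 m/s = 68.68 km/h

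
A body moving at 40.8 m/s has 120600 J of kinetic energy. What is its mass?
m = 2·KE/v² = 2·120600/(40.8)² = 144.9 kg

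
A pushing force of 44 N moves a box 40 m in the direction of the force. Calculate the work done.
W = F·d = (44)(40) = 1760 J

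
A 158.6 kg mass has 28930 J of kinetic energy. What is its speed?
v = √(2·KE/m) = √(2·28930/158.6) = 19.1 m/s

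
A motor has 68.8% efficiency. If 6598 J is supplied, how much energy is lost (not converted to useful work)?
W_lost = W_in(1 − η) = 6598·(1 − 0.688) = 2059 J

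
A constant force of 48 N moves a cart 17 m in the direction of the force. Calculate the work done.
W = F·d = (48)(17) = 816.0 J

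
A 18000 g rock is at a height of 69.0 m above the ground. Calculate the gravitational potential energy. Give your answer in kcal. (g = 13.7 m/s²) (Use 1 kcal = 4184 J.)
Convert to SI: m = 18.0 kg, h = 69.0 m
PE = mgh = (18.0)(13.7)(69.0) = 17015.4 J = 4.067 kcal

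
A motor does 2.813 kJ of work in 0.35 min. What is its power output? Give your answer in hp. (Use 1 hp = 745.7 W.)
Convert to SI: W = 2813.0 J, t = 21.0 s
P = W/t = 2813.0/21.0 = 133.952 W = 0.1796 hp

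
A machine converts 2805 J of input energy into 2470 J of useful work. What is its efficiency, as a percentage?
η = W_out/W_in = 2470/2805 = 88.06%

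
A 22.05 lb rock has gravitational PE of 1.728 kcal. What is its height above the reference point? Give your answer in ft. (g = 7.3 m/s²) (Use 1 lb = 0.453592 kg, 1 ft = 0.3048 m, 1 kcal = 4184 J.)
Convert to SI: m = 10.0017 kg, PE = 7229.95 J
h = PE/(mg) = 7229.95/(10.0017·7.3) = 99.0236 m = 324.9 ft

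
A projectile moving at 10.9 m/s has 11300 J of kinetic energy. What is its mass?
m = 2·KE/v² = 2·11300/(10.9)² = 190.2 kg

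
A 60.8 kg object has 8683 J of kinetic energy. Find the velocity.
v = √(2·KE/m) = √(2·8683/60.8) = 16.9 m/s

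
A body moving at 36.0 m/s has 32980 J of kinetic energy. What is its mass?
m = 2·KE/v² = 2·32980/(36.0)² = 50.9 kg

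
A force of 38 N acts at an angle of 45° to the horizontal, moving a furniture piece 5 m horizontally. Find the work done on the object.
W = F·d·cosθ = (38)(5)cos(45°) = 134.4 J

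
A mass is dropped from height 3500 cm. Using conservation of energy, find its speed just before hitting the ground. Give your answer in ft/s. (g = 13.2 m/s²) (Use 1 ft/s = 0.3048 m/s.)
Convert to SI: h = 35.0 m
mgh = ½mv² ⇒ v = √(2gh) = √(2·13.2·35.0) = 30.3974 m/s = 99.73 ft/s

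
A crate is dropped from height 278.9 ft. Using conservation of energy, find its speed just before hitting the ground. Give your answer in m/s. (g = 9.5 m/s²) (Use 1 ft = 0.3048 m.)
Convert to SI: h = 85.0087 m
mgh = ½mv² ⇒ v = √(2gh) = √(2·9.5·85.0087) = 40.19 m/s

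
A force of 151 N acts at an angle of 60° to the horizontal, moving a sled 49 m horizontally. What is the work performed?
W = F·d·cosθ = (151)(49)cos(60°) = 3700 J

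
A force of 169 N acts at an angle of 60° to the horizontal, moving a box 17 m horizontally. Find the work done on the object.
W = F·d·cosθ = (169)(17)cos(60°) = 1437 J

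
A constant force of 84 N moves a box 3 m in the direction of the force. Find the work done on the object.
W = F·d = (84)(3) = 252.0 J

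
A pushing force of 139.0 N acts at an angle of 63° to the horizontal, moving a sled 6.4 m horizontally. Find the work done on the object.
W = F·d·cosθ = (139.0)(6.4)cos(63°) = 403.9 J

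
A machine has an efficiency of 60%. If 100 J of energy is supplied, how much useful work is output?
W_out = η·W_in = 0.6·100 = 60.0 J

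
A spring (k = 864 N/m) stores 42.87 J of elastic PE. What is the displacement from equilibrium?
x = √(2·PE/k) = √(2·42.87/864) = 0.315 m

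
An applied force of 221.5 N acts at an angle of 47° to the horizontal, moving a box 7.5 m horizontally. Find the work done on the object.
W = F·d·cosθ = (221.5)(7.5)cos(47°) = 1133 J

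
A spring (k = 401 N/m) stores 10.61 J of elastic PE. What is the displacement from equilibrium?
x = √(2·PE/k) = √(2·10.61/401) = 0.23 m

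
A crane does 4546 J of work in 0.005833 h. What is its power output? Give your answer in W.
Convert to SI: W = 4546.0 J, t = 20.9988 s
P = W/t = 4546.0/20.9988 = 216.5 W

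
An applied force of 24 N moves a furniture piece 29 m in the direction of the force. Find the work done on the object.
W = F·d = (24)(29) = 696.0 J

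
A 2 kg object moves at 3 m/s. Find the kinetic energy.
KE = ½mv² = ½(2)(3)² = 9.0 J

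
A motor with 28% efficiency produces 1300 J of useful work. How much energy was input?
W_in = W_out/η = 1300/0.28 = 4643 J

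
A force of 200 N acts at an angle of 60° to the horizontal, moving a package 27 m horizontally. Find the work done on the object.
W = F·d·cosθ = (200)(27)cos(60°) = 2700 J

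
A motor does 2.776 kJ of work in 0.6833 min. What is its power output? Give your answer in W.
Convert to SI: W = 2776.0 J, t = 40.998 s
P = W/t = 2776.0/40.998 = 67.71 W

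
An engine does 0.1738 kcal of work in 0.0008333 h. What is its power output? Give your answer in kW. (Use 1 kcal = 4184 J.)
Convert to SI: W = 727.179 J, t = 2.99988 s
P = W/t = 727.179/2.99988 = 242.403 W = 0.2424 kW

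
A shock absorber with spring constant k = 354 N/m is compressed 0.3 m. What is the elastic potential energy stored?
PE = ½kx² = ½(354)(0.3)² = 15.93 J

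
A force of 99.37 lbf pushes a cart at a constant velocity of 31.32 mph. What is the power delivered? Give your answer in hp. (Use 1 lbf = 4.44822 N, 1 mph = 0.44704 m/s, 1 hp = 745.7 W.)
Convert to SI: F = 442.02 N, v = 14.0013 m/s
P = Fv = (442.02)(14.0013) = 6188.85 W = 8.299 hp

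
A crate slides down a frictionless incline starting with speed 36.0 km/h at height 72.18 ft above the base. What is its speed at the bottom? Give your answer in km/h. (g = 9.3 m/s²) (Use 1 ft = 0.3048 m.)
Convert to SI: v₀ = 10.0 m/s, h = 22.0005 m
½mv₀² + mgh = ½mv² ⇒ v = √(v₀² + 2gh) = √(10.0² + 2·9.3·22.0005) = 22.5657 m/s = 81.24 km/h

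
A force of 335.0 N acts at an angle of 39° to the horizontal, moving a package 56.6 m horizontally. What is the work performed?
W = F·d·cosθ = (335.0)(56.6)cos(39°) = 14740 J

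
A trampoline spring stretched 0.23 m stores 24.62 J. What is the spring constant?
k = 2·PE/x² = 2·24.62/(0.23)² = 930.8 N/m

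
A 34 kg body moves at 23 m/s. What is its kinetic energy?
KE = ½mv² = ½(34)(23)² = 8993.0 J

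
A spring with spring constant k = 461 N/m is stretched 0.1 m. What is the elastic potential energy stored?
PE = ½kx² = ½(461)(0.1)² = 2.305 J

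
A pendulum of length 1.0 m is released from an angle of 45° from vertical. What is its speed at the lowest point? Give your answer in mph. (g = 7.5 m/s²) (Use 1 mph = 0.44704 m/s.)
h = L(1 − cosθ) = 1.0(1 − cos45°) = 0.292893 m
v = √(2gh) = √(2·7.5·0.292893) = 2.09604 m/s = 4.689 mph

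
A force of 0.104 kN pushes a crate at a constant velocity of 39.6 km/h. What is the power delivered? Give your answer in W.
Convert to SI: F = 104.0 N, v = 11.0 m/s
P = Fv = (104.0)(11.0) = 1144 W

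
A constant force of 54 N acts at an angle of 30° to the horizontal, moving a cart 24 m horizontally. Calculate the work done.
W = F·d·cosθ = (54)(24)cos(30°) = 1122 J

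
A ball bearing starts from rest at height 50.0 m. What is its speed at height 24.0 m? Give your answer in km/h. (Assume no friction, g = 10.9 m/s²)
mgh₁ = mgh₂ + ½mv² ⇒ v = √(2g(h₁−h₂)) = √(2·10.9·26.0) = 23.8076 m/s = 85.71 km/h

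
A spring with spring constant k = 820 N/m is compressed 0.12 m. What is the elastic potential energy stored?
PE = ½kx² = ½(820)(0.12)² = 5.904 J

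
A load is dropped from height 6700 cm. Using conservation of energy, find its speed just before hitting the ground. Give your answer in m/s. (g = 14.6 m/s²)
Convert to SI: h = 67.0 m
mgh = ½mv² ⇒ v = √(2gh) = √(2·14.6·67.0) = 44.23 m/s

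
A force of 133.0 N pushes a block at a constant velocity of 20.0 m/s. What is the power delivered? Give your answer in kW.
P = Fv = (133.0)(20.0) = 2660.0 W = 2.66 kW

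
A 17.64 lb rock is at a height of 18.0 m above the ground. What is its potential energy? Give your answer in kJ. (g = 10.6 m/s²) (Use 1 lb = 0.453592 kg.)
Convert to SI: m = 8.00136 kg, h = 18.0 m
PE = mgh = (8.00136)(10.6)(18.0) = 1526.66 J = 1.527 kJ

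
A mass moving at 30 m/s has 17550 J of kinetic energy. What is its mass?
m = 2·KE/v² = 2·17550/(30)² = 39.0 kg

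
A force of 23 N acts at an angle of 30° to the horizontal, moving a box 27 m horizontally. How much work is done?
W = F·d·cosθ = (23)(27)cos(30°) = 537.8 J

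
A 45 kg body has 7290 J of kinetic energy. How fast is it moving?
v = √(2·KE/m) = √(2·7290/45) = 18.0 m/s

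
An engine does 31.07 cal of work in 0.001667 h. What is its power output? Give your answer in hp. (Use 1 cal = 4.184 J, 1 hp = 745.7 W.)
Convert to SI: W = 129.997 J, t = 6.0012 s
P = W/t = 129.997/6.0012 = 21.6618 W = 0.02905 hp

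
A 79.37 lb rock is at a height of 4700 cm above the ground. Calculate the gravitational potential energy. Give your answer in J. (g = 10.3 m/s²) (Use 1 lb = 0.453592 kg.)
Convert to SI: m = 36.0016 kg, h = 47.0 m
PE = mgh = (36.0016)(10.3)(47.0) = 17430 J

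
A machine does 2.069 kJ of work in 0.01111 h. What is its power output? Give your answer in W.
Convert to SI: W = 2069.0 J, t = 39.996 s
P = W/t = 2069.0/39.996 = 51.73 W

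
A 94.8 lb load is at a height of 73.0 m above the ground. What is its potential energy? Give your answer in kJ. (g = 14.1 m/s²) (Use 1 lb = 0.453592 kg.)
Convert to SI: m = 43.0005 kg, h = 73.0 m
PE = mgh = (43.0005)(14.1)(73.0) = 44260.4 J = 44.26 kJ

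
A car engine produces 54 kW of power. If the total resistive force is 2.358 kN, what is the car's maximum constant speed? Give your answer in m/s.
Convert to SI: F = 2358.0 N
P = Fv ⇒ v = P/F = 54000 W/2358.0 N = 22.9 m/s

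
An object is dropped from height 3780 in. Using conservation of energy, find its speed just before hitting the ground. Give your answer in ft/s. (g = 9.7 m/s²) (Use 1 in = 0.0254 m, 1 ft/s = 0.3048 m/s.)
Convert to SI: h = 96.012 m
mgh = ½mv² ⇒ v = √(2gh) = √(2·9.7·96.012) = 43.1582 m/s = 141.6 ft/s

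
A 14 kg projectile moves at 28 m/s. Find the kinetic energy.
KE = ½mv² = ½(14)(28)² = 5488.0 J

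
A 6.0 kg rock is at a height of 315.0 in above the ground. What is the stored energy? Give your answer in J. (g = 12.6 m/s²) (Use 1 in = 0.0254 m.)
Convert to SI: m = 6.0 kg, h = 8.001 m
PE = mgh = (6.0)(12.6)(8.001) = 604.9 J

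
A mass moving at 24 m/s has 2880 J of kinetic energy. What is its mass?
m = 2·KE/v² = 2·2880/(24)² = 10.0 kg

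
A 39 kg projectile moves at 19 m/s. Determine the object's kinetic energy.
KE = ½mv² = ½(39)(19)² = 7039.5 J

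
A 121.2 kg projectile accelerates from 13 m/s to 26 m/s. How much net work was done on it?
W = ΔKE = ½m(v₂² − v₁²) = ½(121.2)(26² − 13²) = 30724.2 J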